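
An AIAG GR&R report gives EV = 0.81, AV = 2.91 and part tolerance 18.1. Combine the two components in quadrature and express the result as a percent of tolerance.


GRR = sqrt(EV^2 + AV^2) = sqrt(0.81^2 + 2.91^2) = 3.0206291
%GRR = GRR / tol * 100 = 3.0206291 / 18.1 * 100
%GRR = 16.6886

16.6886


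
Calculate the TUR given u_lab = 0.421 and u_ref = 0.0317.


TUR = u_lab / u_ref
= 0.421 / 0.0317
= 13.2808

13.2808


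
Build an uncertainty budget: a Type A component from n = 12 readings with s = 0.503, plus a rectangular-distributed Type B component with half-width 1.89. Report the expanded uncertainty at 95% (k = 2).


u_A = s / sqrt(n) = 0.503 / sqrt(12) = 0.14520359
u_B = half_width / sqrt(3) = 1.89 / sqrt(3) = 1.091192
uc = sqrt(u_A^2 + u_B^2) = sqrt(0.14520359^2 + 1.091192^2) = 1.1008106
U = k * uc = 2 * 1.1008106
U = 2.2016

2.2016


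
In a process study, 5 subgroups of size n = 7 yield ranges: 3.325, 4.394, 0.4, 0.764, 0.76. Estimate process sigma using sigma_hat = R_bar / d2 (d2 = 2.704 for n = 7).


R_bar = (3.325 + 4.394 + 0.4 + 0.764 + 0.76) / 5
R_bar = 9.643 / 5 = 1.9286
sigma_hat = R_bar / d2 = 1.9286 / 2.704 = 0.7132

0.7132


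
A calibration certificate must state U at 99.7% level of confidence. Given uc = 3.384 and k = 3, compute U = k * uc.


U = k * uc
U = 3 * 3.384
U = 10.1520

10.1520


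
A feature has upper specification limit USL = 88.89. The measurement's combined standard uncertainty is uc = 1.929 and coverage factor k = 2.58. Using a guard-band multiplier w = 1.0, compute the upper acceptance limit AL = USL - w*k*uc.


U = k * uc = 2.58 * 1.929 = 4.97682
guard band g = w * U = 1.0 * 4.97682 = 4.97682
AL = USL - g = 88.89 - 4.97682
AL = 83.9132

83.9132


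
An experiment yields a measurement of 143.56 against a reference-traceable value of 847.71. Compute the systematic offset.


Systematic error = measured - true
= 143.56 - 847.71
= -704.1500

-704.1500


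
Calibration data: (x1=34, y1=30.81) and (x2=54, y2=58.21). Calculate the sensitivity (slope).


slope = (y2 - y1) / (x2 - x1)
= (58.21 - 30.81) / (54 - 34)
= 27.4000 / 20
= 1.3700

1.3700


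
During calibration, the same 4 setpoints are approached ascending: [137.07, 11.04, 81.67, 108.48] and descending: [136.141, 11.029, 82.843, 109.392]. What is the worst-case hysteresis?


|137.07 - 136.141| = 0.9290
|11.04 - 11.029| = 0.0110
|81.67 - 82.843| = 1.1730
|108.48 - 109.392| = 0.9120
hysteresis = max(diffs) = 1.1730

1.1730


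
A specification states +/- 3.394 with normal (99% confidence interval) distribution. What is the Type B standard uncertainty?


u_B = half_width / 2.576
u_B = 3.394 / 2.576
u_B = 1.3175

1.3175


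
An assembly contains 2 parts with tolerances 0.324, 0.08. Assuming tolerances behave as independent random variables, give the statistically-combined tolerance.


RSS = sqrt(0.324^2 + 0.08^2)
= sqrt(0.111376)
= 0.3337

0.3337


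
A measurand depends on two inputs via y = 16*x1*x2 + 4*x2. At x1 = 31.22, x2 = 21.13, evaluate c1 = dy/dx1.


y = 16*x1*x2 + 4*x2
dy/dx1 = 16*x2
Evaluate at x2 = 21.13: c1 = 16 * 21.13
c1 = 338.0800

338.0800


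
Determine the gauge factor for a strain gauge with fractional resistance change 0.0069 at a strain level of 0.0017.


GF = (dR/R) / epsilon
= 0.0069 / 0.0017
= 4.0588

4.0588


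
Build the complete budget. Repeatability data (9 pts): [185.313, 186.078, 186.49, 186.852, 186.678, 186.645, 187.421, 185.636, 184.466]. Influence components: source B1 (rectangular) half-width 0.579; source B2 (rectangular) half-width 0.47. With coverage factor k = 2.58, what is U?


mean = (185.313 + 186.078 + 186.49 + 186.852 + 186.678 + 186.645 + 187.421 + 185.636 + 184.466) / 9 = 186.1754444
s = sqrt(sum((x - mean)^2)/(n-1)) = 0.90468449
u_A = s / sqrt(n) = 0.90468449 / sqrt(9) = 0.3015615
u_B1 = 0.579 / sqrt(3) = 0.33428581
u_B2 = 0.47 / sqrt(3) = 0.27135463
uc = sqrt(0.3015615^2 + 0.33428581^2 + 0.27135463^2) = 0.52566118
U = k * uc = 2.58 * 0.52566118
U = 1.3562

1.3562


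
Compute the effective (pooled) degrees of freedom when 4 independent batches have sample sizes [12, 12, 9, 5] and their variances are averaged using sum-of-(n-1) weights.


nu = sum_i (n_i - 1)
nu = ((12 - 1) + (12 - 1) + (9 - 1) + (5 - 1))
nu = 11 + 11 + 8 + 4
nu = 34

34


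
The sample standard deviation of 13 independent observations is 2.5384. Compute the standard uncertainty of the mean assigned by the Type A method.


u_A = s / sqrt(n)
u_A = 2.5384 / sqrt(13)
u_A = 2.5384 / 3.6055513
u_A = 0.7040

0.7040


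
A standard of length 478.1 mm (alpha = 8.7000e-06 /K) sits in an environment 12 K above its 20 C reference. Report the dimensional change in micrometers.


dL = L * alpha * dT
= 478.1 * 8.7000e-06 * 12
= 0.0499136 mm
dL_um = 0.0499136 * 1000 = 49.9136 um

49.9136


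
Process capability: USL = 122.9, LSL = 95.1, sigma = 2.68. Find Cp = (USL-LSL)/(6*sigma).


Cp = (USL - LSL) / (6 * sigma)
= (122.9 - 95.1) / (6 * 2.68)
= 27.8000 / 16.0800
= 1.7289

1.7289


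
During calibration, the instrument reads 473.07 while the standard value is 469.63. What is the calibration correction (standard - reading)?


Correction = standard - reading
= 469.63 - 473.07
= -3.4400

-3.4400


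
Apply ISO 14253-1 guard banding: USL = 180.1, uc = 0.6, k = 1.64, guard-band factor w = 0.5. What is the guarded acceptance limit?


U = k * uc = 1.64 * 0.6 = 0.984
guard band g = w * U = 0.5 * 0.984 = 0.492
AL = USL - g = 180.1 - 0.492
AL = 179.6080

179.6080


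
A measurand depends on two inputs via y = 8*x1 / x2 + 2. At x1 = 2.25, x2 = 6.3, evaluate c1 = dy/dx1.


y = 8*x1 / x2 + 2
dy/dx1 = 8/x2
Evaluate at x2 = 6.3: c1 = 8 / 6.3
c1 = 1.2698

1.2698


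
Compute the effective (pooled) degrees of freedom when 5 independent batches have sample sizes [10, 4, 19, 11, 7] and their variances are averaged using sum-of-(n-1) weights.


nu = sum_i (n_i - 1)
nu = ((10 - 1) + (4 - 1) + (19 - 1) + (11 - 1) + (7 - 1))
nu = 9 + 3 + 18 + 10 + 6
nu = 46

46


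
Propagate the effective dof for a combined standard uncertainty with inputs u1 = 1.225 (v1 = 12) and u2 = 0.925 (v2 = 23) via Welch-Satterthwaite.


uc = sqrt(u1^2 + u2^2) = sqrt(1.225^2 + 0.925^2) = 1.5350081
v_eff = uc^4 / (u1^4/v1 + u2^4/v2)
= 1.5350081^4 / (1.225^4/12 + 0.925^4/23)
= 5.5519134 / 0.21948646
v_eff = 25.2950

25.2950


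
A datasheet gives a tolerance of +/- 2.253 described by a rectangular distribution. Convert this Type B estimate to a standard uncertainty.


u_B = half_width / sqrt(3)
u_B = 2.253 / 1.7320508
u_B = 1.3008

1.3008


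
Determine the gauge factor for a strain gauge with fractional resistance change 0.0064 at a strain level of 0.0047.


GF = (dR/R) / epsilon
= 0.0064 / 0.0047
= 1.3617

1.3617


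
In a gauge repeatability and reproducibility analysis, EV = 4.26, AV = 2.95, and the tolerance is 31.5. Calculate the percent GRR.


GRR = sqrt(EV^2 + AV^2) = sqrt(4.26^2 + 2.95^2) = 5.1817082
%GRR = GRR / tol * 100 = 5.1817082 / 31.5 * 100
%GRR = 16.4499

16.4499


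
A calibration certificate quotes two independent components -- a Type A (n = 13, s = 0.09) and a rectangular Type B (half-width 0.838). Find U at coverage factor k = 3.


u_A = s / sqrt(n) = 0.09 / sqrt(13) = 0.024961509
u_B = half_width / sqrt(3) = 0.838 / sqrt(3) = 0.48381953
uc = sqrt(u_A^2 + u_B^2) = sqrt(0.024961509^2 + 0.48381953^2) = 0.48446302
U = k * uc = 3 * 0.48446302
U = 1.4534

1.4534


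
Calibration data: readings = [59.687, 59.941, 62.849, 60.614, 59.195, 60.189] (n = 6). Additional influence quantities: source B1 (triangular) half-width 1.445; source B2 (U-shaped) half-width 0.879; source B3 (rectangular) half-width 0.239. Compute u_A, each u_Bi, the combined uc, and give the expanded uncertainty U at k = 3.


mean = (59.687 + 59.941 + 62.849 + 60.614 + 59.195 + 60.189) / 6 = 60.4125
s = sqrt(sum((x - mean)^2)/(n-1)) = 1.2851502
u_A = s / sqrt(n) = 1.2851502 / sqrt(6) = 0.52466037
u_B1 = 1.445 / sqrt(6) = 0.58991878
u_B2 = 0.879 / sqrt(2) = 0.62154686
u_B3 = 0.239 / sqrt(3) = 0.13798671
uc = sqrt(0.52466037^2 + 0.58991878^2 + 0.62154686^2 + 0.13798671^2) = 1.0142157
U = k * uc = 3 * 1.0142157
U = 3.0426

3.0426


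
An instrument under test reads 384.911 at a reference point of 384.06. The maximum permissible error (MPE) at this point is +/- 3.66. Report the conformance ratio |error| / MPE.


e = indication - reference = 384.911 - 384.06 = 0.8510
|e| = 0.8510
ratio = |e| / MPE = 0.8510 / 3.66
ratio = 0.2325

0.2325


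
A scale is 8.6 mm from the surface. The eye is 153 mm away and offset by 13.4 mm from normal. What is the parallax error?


error = h * offset / d
= 8.6 * 13.4 / 153
= 0.7532

0.7532


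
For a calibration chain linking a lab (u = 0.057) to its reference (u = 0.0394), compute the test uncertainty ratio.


TUR = u_lab / u_ref
= 0.057 / 0.0394
= 1.4467

1.4467


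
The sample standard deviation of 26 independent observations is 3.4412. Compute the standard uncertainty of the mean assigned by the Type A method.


u_A = s / sqrt(n)
u_A = 3.4412 / sqrt(26)
u_A = 3.4412 / 5.0990195
u_A = 0.6749

0.6749


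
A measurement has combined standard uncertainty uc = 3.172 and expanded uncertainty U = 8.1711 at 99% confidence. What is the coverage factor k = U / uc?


k = U / uc
k = 8.1711 / 3.172
k = 2.576

2.576


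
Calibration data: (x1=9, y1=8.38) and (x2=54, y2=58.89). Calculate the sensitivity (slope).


slope = (y2 - y1) / (x2 - x1)
= (58.89 - 8.38) / (54 - 9)
= 50.5100 / 45
= 1.1224

1.1224


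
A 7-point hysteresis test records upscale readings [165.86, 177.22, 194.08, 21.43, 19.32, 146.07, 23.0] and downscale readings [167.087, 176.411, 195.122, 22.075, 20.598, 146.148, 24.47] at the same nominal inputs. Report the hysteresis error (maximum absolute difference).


|165.86 - 167.087| = 1.2270
|177.22 - 176.411| = 0.8090
|194.08 - 195.122| = 1.0420
|21.43 - 22.075| = 0.6450
|19.32 - 20.598| = 1.2780
|146.07 - 146.148| = 0.0780
|23.0 - 24.47| = 1.4700
hysteresis = max(diffs) = 1.4700

1.4700


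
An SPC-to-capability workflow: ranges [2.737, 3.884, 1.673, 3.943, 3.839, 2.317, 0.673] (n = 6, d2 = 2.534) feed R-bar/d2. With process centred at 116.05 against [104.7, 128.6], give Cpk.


R_bar = (2.737 + 3.884 + 1.673 + 3.943 + 3.839 + 2.317 + 0.673) / 7 = 2.7237143
sigma = R_bar / d2 = 2.7237143 / 2.534 = 1.0748675
Cp = (USL - LSL)/(6*sigma) = (128.6 - 104.7)/(6*1.0748675) = 3.7059
Cpu = (128.6 - 116.05)/(3*1.0748675) = 3.8920
Cpl = (116.05 - 104.7)/(3*1.0748675) = 3.5198
Cpk = min(Cpu, Cpl) = 3.5198

3.5198


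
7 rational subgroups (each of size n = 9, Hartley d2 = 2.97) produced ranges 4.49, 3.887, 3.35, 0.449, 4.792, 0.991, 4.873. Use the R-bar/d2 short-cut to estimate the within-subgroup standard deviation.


R_bar = (4.49 + 3.887 + 3.35 + 0.449 + 4.792 + 0.991 + 4.873) / 7
R_bar = 22.832 / 7 = 3.2617143
sigma_hat = R_bar / d2 = 3.2617143 / 2.97 = 1.0982

1.0982


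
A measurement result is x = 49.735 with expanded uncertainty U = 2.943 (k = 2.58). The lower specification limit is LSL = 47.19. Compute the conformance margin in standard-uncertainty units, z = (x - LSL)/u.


u = U / k = 2.943 / 2.58 = 1.1406977
margin = |LSL - x| = |47.19 - 49.735| = 2.545
z = margin / u = 2.545 / 1.1406977
z = 2.2311

2.2311


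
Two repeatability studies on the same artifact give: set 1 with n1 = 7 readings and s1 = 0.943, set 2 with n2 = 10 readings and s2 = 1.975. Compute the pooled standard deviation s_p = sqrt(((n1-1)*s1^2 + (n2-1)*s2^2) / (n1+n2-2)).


s_p = sqrt(((n1-1)*s1^2 + (n2-1)*s2^2) / (n1+n2-2))
numerator = (7-1)*0.943^2 + (10-1)*1.975^2 = 5.335494 + 35.105625 = 40.441119
denominator = 7 + 10 - 2 = 15
s_p^2 = 40.441119 / 15 = 2.6960746
s_p = sqrt(2.6960746) = 1.6420

1.6420


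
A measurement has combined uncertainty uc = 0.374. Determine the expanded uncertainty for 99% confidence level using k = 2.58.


U = k * uc
U = 2.58 * 0.374
U = 0.9649

0.9649


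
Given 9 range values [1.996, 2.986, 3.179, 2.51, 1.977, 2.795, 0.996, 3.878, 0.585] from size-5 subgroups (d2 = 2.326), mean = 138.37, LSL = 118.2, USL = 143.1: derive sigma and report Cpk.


R_bar = (1.996 + 2.986 + 3.179 + 2.51 + 1.977 + 2.795 + 0.996 + 3.878 + 0.585) / 9 = 2.3224444
sigma = R_bar / d2 = 2.3224444 / 2.326 = 0.99847137
Cp = (USL - LSL)/(6*sigma) = (143.1 - 118.2)/(6*0.99847137) = 4.1564
Cpu = (143.1 - 138.37)/(3*0.99847137) = 1.5791
Cpl = (138.37 - 118.2)/(3*0.99847137) = 6.7336
Cpk = min(Cpu, Cpl) = 1.5791

1.5791


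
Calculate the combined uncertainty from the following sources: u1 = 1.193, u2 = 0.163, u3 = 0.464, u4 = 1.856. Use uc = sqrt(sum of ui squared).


uc = sqrt(1.193^2 + 0.163^2 + 0.464^2 + 1.856^2)
uc = sqrt(5.10985)
uc = 2.2605

2.2605


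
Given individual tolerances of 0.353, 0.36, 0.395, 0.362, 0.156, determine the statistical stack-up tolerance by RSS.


RSS = sqrt(0.353^2 + 0.36^2 + 0.395^2 + 0.362^2 + 0.156^2)
= sqrt(0.565614)
= 0.7521

0.7521


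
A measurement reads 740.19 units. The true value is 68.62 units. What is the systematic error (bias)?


Systematic error = measured - true
= 740.19 - 68.62
= 671.5700

671.5700


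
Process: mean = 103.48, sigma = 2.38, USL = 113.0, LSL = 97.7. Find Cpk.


Cpu = (USL - mean) / (3*sigma) = (113.0 - 103.48) / (3*2.38) = 1.3333
Cpl = (mean - LSL) / (3*sigma) = (103.48 - 97.7) / (3*2.38) = 0.8095
Cpk = min(Cpu, Cpl) = 0.8095

0.8095


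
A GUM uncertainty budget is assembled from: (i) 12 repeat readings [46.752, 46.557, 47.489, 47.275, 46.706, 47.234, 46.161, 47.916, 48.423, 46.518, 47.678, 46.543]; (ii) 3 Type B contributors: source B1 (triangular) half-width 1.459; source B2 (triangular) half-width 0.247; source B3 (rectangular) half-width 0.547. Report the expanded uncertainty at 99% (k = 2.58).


mean = (46.752 + 46.557 + 47.489 + 47.275 + 46.706 + 47.234 + 46.161 + 47.916 + 48.423 + 46.518 + 47.678 + 46.543) / 12 = 47.10433333
s = sqrt(sum((x - mean)^2)/(n-1)) = 0.67768514
u_A = s / sqrt(n) = 0.67768514 / sqrt(12) = 0.19563085
u_B1 = 1.459 / sqrt(6) = 0.59563426
u_B2 = 0.247 / sqrt(6) = 0.10083733
u_B3 = 0.547 / sqrt(3) = 0.3158106
uc = sqrt(0.19563085^2 + 0.59563426^2 + 0.10083733^2 + 0.3158106^2) = 0.70919398
U = k * uc = 2.58 * 0.70919398
U = 1.8297

1.8297


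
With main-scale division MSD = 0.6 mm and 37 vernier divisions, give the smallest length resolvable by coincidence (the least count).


LC = MSD / n_div
= 0.6 / 37
= 0.0162

0.0162


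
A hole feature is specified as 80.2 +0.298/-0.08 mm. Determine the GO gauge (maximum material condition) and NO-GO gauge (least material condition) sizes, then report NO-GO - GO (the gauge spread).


GO = nominal - lower_tol (smallest hole = maximum material condition)
GO = 80.2 - 0.08 = 80.12
NO-GO = nominal + upper_tol (largest hole = least material condition)
NO-GO = 80.2 + 0.298 = 80.498
spread = NO-GO - GO = 80.498 - 80.12 = 0.3780

0.3780


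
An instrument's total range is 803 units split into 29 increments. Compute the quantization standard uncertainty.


resolution = range / divisions
resolution = 803 / 29 = 27.689655
u_res = resolution / (2*sqrt(3))
u_res = 27.689655 / 3.4641016
u_res = 7.9933

7.9933


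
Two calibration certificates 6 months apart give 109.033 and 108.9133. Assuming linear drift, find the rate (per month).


rate = (v2 - v1) / months
= (108.9133 - 109.033) / 6
= -0.1197 / 6
= -0.0199

-0.0199


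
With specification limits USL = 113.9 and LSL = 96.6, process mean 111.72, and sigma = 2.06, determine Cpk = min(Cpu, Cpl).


Cpu = (USL - mean) / (3*sigma) = (113.9 - 111.72) / (3*2.06) = 0.3528
Cpl = (mean - LSL) / (3*sigma) = (111.72 - 96.6) / (3*2.06) = 2.4466
Cpk = min(Cpu, Cpl) = 0.3528

0.3528


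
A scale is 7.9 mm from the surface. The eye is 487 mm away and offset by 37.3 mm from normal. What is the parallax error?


error = h * offset / d
= 7.9 * 37.3 / 487
= 0.6051

0.6051


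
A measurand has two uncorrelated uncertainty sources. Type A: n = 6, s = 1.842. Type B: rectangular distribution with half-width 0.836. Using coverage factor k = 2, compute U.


u_A = s / sqrt(n) = 1.842 / sqrt(6) = 0.75199335
u_B = half_width / sqrt(3) = 0.836 / sqrt(3) = 0.48266483
uc = sqrt(u_A^2 + u_B^2) = sqrt(0.75199335^2 + 0.48266483^2) = 0.89356552
U = k * uc = 2 * 0.89356552
U = 1.7871

1.7871


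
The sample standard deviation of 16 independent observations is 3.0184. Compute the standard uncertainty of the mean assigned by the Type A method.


u_A = s / sqrt(n)
u_A = 3.0184 / sqrt(16)
u_A = 3.0184 / 4
u_A = 0.7546

0.7546


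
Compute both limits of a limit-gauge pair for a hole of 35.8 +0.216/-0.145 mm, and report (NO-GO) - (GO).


GO = nominal - lower_tol (smallest hole = maximum material condition)
GO = 35.8 - 0.145 = 35.655
NO-GO = nominal + upper_tol (largest hole = least material condition)
NO-GO = 35.8 + 0.216 = 36.016
spread = NO-GO - GO = 36.016 - 35.655 = 0.3610

0.3610


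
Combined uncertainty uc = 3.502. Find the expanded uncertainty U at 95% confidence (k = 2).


U = k * uc
U = 2 * 3.502
U = 7.0040

7.0040


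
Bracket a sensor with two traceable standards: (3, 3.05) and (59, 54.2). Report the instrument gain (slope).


slope = (y2 - y1) / (x2 - x1)
= (54.2 - 3.05) / (59 - 3)
= 51.1500 / 56
= 0.9134

0.9134


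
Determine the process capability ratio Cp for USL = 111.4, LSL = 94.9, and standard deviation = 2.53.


Cp = (USL - LSL) / (6 * sigma)
= (111.4 - 94.9) / (6 * 2.53)
= 16.5000 / 15.1800
= 1.0870

1.0870


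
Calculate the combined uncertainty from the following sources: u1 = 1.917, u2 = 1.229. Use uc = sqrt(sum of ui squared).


uc = sqrt(1.917^2 + 1.229^2)
uc = sqrt(5.18533)
uc = 2.2771

2.2771


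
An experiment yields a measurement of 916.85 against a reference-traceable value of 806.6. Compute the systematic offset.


Systematic error = measured - true
= 916.85 - 806.6
= 110.2500

110.2500


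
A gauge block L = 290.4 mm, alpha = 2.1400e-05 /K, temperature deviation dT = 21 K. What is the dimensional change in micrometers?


dL = L * alpha * dT
= 290.4 * 2.1400e-05 * 21
= 0.1305058 mm
dL_um = 0.1305058 * 1000 = 130.5058 um

130.5058


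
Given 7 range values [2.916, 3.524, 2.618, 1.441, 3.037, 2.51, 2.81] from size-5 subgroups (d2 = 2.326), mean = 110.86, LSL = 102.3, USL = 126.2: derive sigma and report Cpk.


R_bar = (2.916 + 3.524 + 2.618 + 1.441 + 3.037 + 2.51 + 2.81) / 7 = 2.6937143
sigma = R_bar / d2 = 2.6937143 / 2.326 = 1.1580887
Cp = (USL - LSL)/(6*sigma) = (126.2 - 102.3)/(6*1.1580887) = 3.4396
Cpu = (126.2 - 110.86)/(3*1.1580887) = 4.4153
Cpl = (110.86 - 102.3)/(3*1.1580887) = 2.4638
Cpk = min(Cpu, Cpl) = 2.4638

2.4638


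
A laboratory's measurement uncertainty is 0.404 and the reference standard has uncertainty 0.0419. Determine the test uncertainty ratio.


TUR = u_lab / u_ref
= 0.404 / 0.0419
= 9.6420

9.6420


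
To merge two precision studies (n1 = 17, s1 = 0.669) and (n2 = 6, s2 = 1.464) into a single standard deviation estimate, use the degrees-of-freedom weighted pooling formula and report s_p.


s_p = sqrt(((n1-1)*s1^2 + (n2-1)*s2^2) / (n1+n2-2))
numerator = (17-1)*0.669^2 + (6-1)*1.464^2 = 7.160976 + 10.71648 = 17.877456
denominator = 17 + 6 - 2 = 21
s_p^2 = 17.877456 / 21 = 0.85130743
s_p = sqrt(0.85130743) = 0.9227

0.9227


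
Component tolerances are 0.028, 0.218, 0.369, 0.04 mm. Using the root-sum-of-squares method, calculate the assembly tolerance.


RSS = sqrt(0.028^2 + 0.218^2 + 0.369^2 + 0.04^2)
= sqrt(0.186069)
= 0.4314

0.4314


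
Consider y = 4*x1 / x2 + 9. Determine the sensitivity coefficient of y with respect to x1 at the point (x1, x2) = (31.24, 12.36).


y = 4*x1 / x2 + 9
dy/dx1 = 4/x2
Evaluate at x2 = 12.36: c1 = 4 / 12.36
c1 = 0.3236

0.3236


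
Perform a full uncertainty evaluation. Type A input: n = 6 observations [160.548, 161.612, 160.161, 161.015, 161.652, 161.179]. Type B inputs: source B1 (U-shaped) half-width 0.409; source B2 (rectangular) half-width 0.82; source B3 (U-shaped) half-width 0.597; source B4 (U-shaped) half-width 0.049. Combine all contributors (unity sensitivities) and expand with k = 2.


mean = (160.548 + 161.612 + 160.161 + 161.015 + 161.652 + 161.179) / 6 = 161.0278333
s = sqrt(sum((x - mean)^2)/(n-1)) = 0.58915038
u_A = s / sqrt(n) = 0.58915038 / sqrt(6) = 0.24051964
u_B1 = 0.409 / sqrt(2) = 0.28920667
u_B2 = 0.82 / sqrt(3) = 0.47342722
u_B3 = 0.597 / sqrt(2) = 0.42214275
u_B4 = 0.049 / sqrt(2) = 0.034648232
uc = sqrt(0.24051964^2 + 0.28920667^2 + 0.47342722^2 + 0.42214275^2 + 0.034648232^2) = 0.73826048
U = k * uc = 2 * 0.73826048
U = 1.4765

1.4765


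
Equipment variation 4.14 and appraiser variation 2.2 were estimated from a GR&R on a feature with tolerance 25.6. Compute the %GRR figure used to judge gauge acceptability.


GRR = sqrt(EV^2 + AV^2) = sqrt(4.14^2 + 2.2^2) = 4.6882406
%GRR = GRR / tol * 100 = 4.6882406 / 25.6 * 100
%GRR = 18.3134

18.3134


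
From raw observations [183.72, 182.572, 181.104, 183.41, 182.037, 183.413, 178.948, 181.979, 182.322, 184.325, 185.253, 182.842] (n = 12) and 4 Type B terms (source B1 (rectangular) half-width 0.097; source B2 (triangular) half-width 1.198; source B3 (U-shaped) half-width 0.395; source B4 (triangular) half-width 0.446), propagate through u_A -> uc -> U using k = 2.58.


mean = (183.72 + 182.572 + 181.104 + 183.41 + 182.037 + 183.413 + 178.948 + 181.979 + 182.322 + 184.325 + 185.253 + 182.842) / 12 = 182.6604167
s = sqrt(sum((x - mean)^2)/(n-1)) = 1.6224578
u_A = s / sqrt(n) = 1.6224578 / sqrt(12) = 0.46836322
u_B1 = 0.097 / sqrt(3) = 0.056002976
u_B2 = 1.198 / sqrt(6) = 0.48908145
u_B3 = 0.395 / sqrt(2) = 0.27930718
u_B4 = 0.446 / sqrt(6) = 0.18207874
uc = sqrt(0.46836322^2 + 0.056002976^2 + 0.48908145^2 + 0.27930718^2 + 0.18207874^2) = 0.7568793
U = k * uc = 2.58 * 0.7568793
U = 1.9527

1.9527


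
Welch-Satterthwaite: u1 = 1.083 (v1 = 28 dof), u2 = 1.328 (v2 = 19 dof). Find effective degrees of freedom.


uc = sqrt(u1^2 + u2^2) = sqrt(1.083^2 + 1.328^2) = 1.713614
v_eff = uc^4 / (u1^4/v1 + u2^4/v2)
= 1.713614^4 / (1.083^4/28 + 1.328^4/19)
= 8.6228733 / 0.21282726
v_eff = 40.5158

40.5158


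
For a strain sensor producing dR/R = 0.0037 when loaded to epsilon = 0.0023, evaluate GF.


GF = (dR/R) / epsilon
= 0.0037 / 0.0023
= 1.6087

1.6087


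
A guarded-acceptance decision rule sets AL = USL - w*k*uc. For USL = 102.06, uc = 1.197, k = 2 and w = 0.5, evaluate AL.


U = k * uc = 2 * 1.197 = 2.394
guard band g = w * U = 0.5 * 2.394 = 1.197
AL = USL - g = 102.06 - 1.197
AL = 100.8630

100.8630


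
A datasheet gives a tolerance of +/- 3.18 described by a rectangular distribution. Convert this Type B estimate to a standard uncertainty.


u_B = half_width / sqrt(3)
u_B = 3.18 / 1.7320508
u_B = 1.8360

1.8360


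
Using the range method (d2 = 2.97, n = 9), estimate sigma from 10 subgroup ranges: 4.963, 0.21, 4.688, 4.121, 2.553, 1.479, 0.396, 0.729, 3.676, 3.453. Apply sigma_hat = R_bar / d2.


R_bar = (4.963 + 0.21 + 4.688 + 4.121 + 2.553 + 1.479 + 0.396 + 0.729 + 3.676 + 3.453) / 10
R_bar = 26.268 / 10 = 2.6268
sigma_hat = R_bar / d2 = 2.6268 / 2.97 = 0.8844

0.8844


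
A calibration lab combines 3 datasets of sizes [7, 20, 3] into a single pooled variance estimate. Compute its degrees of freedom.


nu = sum_i (n_i - 1)
nu = ((7 - 1) + (20 - 1) + (3 - 1))
nu = 6 + 19 + 2
nu = 27

27


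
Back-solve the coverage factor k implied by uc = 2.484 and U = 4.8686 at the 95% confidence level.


k = U / uc
k = 4.8686 / 2.484
k = 1.96

1.96


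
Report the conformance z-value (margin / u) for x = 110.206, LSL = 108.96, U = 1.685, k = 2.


u = U / k = 1.685 / 2 = 0.8425
margin = |LSL - x| = |108.96 - 110.206| = 1.246
z = margin / u = 1.246 / 0.8425
z = 1.4789

1.4789


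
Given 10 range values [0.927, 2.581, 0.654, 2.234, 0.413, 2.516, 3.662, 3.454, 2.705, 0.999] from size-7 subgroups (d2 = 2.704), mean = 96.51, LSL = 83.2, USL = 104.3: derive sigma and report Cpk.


R_bar = (0.927 + 2.581 + 0.654 + 2.234 + 0.413 + 2.516 + 3.662 + 3.454 + 2.705 + 0.999) / 10 = 2.0145
sigma = R_bar / d2 = 2.0145 / 2.704 = 0.7450074
Cp = (USL - LSL)/(6*sigma) = (104.3 - 83.2)/(6*0.7450074) = 4.7203
Cpu = (104.3 - 96.51)/(3*0.7450074) = 3.4854
Cpl = (96.51 - 83.2)/(3*0.7450074) = 5.9552
Cpk = min(Cpu, Cpl) = 3.4854

3.4854


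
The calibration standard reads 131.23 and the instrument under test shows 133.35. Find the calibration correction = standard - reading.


Correction = standard - reading
= 131.23 - 133.35
= -2.1200

-2.1200


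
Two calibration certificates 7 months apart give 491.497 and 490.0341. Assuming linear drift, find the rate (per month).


rate = (v2 - v1) / months
= (490.0341 - 491.497) / 7
= -1.4629 / 7
= -0.2090

-0.2090


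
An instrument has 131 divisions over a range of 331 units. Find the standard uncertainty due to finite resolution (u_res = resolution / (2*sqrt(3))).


resolution = range / divisions
resolution = 331 / 131 = 2.5267176
u_res = resolution / (2*sqrt(3))
u_res = 2.5267176 / 3.4641016
u_res = 0.7294

0.7294


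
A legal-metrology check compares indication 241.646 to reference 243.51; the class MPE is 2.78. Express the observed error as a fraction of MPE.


e = indication - reference = 241.646 - 243.51 = -1.8640
|e| = 1.8640
ratio = |e| / MPE = 1.8640 / 2.78
ratio = 0.6705

0.6705


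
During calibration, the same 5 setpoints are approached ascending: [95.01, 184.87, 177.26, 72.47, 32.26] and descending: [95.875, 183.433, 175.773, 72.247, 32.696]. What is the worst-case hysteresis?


|95.01 - 95.875| = 0.8650
|184.87 - 183.433| = 1.4370
|177.26 - 175.773| = 1.4870
|72.47 - 72.247| = 0.2230
|32.26 - 32.696| = 0.4360
hysteresis = max(diffs) = 1.4870

1.4870


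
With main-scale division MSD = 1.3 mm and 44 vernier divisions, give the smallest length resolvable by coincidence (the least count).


LC = MSD / n_div
= 1.3 / 44
= 0.0295

0.0295


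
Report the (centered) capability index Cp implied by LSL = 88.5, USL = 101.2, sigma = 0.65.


Cp = (USL - LSL) / (6 * sigma)
= (101.2 - 88.5) / (6 * 0.65)
= 12.7000 / 3.9000
= 3.2564

3.2564


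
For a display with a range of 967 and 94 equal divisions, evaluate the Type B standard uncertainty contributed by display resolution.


resolution = range / divisions
resolution = 967 / 94 = 10.287234
u_res = resolution / (2*sqrt(3))
u_res = 10.287234 / 3.4641016
u_res = 2.9697

2.9697


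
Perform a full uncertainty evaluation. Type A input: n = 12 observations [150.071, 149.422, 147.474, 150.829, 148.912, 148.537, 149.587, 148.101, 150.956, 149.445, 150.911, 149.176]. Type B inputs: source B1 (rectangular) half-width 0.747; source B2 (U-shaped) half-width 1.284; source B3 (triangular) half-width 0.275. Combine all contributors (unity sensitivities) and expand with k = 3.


mean = (150.071 + 149.422 + 147.474 + 150.829 + 148.912 + 148.537 + 149.587 + 148.101 + 150.956 + 149.445 + 150.911 + 149.176) / 12 = 149.45175
s = sqrt(sum((x - mean)^2)/(n-1)) = 1.11322
u_A = s / sqrt(n) = 1.11322 / sqrt(12) = 0.32135893
u_B1 = 0.747 / sqrt(3) = 0.43128065
u_B2 = 1.284 / sqrt(2) = 0.90792511
u_B3 = 0.275 / sqrt(6) = 0.11226828
uc = sqrt(0.32135893^2 + 0.43128065^2 + 0.90792511^2 + 0.11226828^2) = 1.0612289
U = k * uc = 3 * 1.0612289
U = 3.1837

3.1837


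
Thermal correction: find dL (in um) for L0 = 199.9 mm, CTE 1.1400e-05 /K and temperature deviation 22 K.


dL = L * alpha * dT
= 199.9 * 1.1400e-05 * 22
= 0.0501349 mm
dL_um = 0.0501349 * 1000 = 50.1349 um

50.1349


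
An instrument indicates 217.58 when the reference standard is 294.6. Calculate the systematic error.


Systematic error = measured - true
= 217.58 - 294.6
= -77.0200

-77.0200


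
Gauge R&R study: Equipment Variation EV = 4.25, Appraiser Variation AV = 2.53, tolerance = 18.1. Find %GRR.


GRR = sqrt(EV^2 + AV^2) = sqrt(4.25^2 + 2.53^2) = 4.9460489
%GRR = GRR / tol * 100 = 4.9460489 / 18.1 * 100
%GRR = 27.3262

27.3262


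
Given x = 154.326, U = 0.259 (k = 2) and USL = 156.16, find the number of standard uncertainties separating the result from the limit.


u = U / k = 0.259 / 2 = 0.1295
margin = |USL - x| = |156.16 - 154.326| = 1.834
z = margin / u = 1.834 / 0.1295
z = 14.1622

14.1622


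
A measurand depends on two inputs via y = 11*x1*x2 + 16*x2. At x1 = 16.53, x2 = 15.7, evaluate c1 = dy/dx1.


y = 11*x1*x2 + 16*x2
dy/dx1 = 11*x2
Evaluate at x2 = 15.7: c1 = 11 * 15.7
c1 = 172.7000

172.7000


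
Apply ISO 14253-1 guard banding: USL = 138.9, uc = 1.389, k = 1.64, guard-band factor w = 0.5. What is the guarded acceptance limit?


U = k * uc = 1.64 * 1.389 = 2.27796
guard band g = w * U = 0.5 * 2.27796 = 1.13898
AL = USL - g = 138.9 - 1.13898
AL = 137.7610

137.7610


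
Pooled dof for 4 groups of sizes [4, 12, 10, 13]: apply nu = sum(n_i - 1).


nu = sum_i (n_i - 1)
nu = ((4 - 1) + (12 - 1) + (10 - 1) + (13 - 1))
nu = 3 + 11 + 9 + 12
nu = 35

35


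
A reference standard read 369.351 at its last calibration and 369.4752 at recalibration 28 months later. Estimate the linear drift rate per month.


rate = (v2 - v1) / months
= (369.4752 - 369.351) / 28
= 0.1242 / 28
= 0.0044

0.0044


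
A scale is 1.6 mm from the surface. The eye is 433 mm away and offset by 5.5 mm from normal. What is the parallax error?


error = h * offset / d
= 1.6 * 5.5 / 433
= 0.0203

0.0203


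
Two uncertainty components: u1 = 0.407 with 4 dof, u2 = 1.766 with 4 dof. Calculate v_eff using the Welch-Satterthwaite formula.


uc = sqrt(u1^2 + u2^2) = sqrt(0.407^2 + 1.766^2) = 1.8122927
v_eff = uc^4 / (u1^4/v1 + u2^4/v2)
= 1.8122927^4 / (0.407^4/4 + 1.766^4/4)
= 10.787315 / 2.4385196
v_eff = 4.4237

4.4237


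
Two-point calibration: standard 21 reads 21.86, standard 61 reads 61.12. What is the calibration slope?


slope = (y2 - y1) / (x2 - x1)
= (61.12 - 21.86) / (61 - 21)
= 39.2600 / 40
= 0.9815

0.9815


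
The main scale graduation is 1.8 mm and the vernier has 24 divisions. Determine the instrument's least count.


LC = MSD / n_div
= 1.8 / 24
= 0.0750

0.0750


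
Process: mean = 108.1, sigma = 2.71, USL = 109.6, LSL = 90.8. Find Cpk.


Cpu = (USL - mean) / (3*sigma) = (109.6 - 108.1) / (3*2.71) = 0.1845
Cpl = (mean - LSL) / (3*sigma) = (108.1 - 90.8) / (3*2.71) = 2.1279
Cpk = min(Cpu, Cpl) = 0.1845

0.1845


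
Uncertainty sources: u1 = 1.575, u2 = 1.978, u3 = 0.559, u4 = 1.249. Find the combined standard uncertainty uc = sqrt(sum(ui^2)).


uc = sqrt(1.575^2 + 1.978^2 + 0.559^2 + 1.249^2)
uc = sqrt(8.265591)
uc = 2.8750

2.8750


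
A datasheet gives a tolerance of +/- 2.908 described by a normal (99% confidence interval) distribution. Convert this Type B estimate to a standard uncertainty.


u_B = half_width / 2.576
u_B = 2.908 / 2.576
u_B = 1.1289

1.1289


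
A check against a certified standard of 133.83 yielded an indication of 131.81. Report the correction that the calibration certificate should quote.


Correction = standard - reading
= 133.83 - 131.81
= 2.0200

2.0200


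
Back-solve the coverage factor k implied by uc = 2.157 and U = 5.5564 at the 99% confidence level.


k = U / uc
k = 5.5564 / 2.157
k = 2.576

2.576


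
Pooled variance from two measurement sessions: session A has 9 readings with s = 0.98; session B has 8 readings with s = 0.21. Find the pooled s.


s_p = sqrt(((n1-1)*s1^2 + (n2-1)*s2^2) / (n1+n2-2))
numerator = (9-1)*0.98^2 + (8-1)*0.21^2 = 7.6832 + 0.3087 = 7.9919
denominator = 9 + 8 - 2 = 15
s_p^2 = 7.9919 / 15 = 0.53279333
s_p = sqrt(0.53279333) = 0.7299

0.7299


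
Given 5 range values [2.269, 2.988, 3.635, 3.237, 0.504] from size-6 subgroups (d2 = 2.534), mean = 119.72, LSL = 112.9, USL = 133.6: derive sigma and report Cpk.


R_bar = (2.269 + 2.988 + 3.635 + 3.237 + 0.504) / 5 = 2.5266
sigma = R_bar / d2 = 2.5266 / 2.534 = 0.99707972
Cp = (USL - LSL)/(6*sigma) = (133.6 - 112.9)/(6*0.99707972) = 3.4601
Cpu = (133.6 - 119.72)/(3*0.99707972) = 4.6402
Cpl = (119.72 - 112.9)/(3*0.99707972) = 2.2800
Cpk = min(Cpu, Cpl) = 2.2800

2.2800


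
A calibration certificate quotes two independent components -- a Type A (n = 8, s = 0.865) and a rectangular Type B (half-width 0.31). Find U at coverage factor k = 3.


u_A = s / sqrt(n) = 0.865 / sqrt(8) = 0.30582368
u_B = half_width / sqrt(3) = 0.31 / sqrt(3) = 0.17897858
uc = sqrt(u_A^2 + u_B^2) = sqrt(0.30582368^2 + 0.17897858^2) = 0.35434652
U = k * uc = 3 * 0.35434652
U = 1.0630

1.0630


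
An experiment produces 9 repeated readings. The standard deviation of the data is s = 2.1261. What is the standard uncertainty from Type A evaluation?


u_A = s / sqrt(n)
u_A = 2.1261 / sqrt(9)
u_A = 2.1261 / 3
u_A = 0.7087

0.7087


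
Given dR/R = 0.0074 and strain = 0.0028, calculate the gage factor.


GF = (dR/R) / epsilon
= 0.0074 / 0.0028
= 2.6429

2.6429


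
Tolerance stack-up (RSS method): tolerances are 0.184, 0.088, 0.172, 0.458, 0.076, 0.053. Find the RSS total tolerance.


RSS = sqrt(0.184^2 + 0.088^2 + 0.172^2 + 0.458^2 + 0.076^2 + 0.053^2)
= sqrt(0.289533)
= 0.5381

0.5381


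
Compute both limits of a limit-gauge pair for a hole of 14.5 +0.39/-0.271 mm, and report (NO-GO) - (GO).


GO = nominal - lower_tol (smallest hole = maximum material condition)
GO = 14.5 - 0.271 = 14.229
NO-GO = nominal + upper_tol (largest hole = least material condition)
NO-GO = 14.5 + 0.39 = 14.89
spread = NO-GO - GO = 14.89 - 14.229 = 0.6610

0.6610


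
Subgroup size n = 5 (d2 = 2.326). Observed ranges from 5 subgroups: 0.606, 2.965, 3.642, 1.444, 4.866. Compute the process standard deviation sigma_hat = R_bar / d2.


R_bar = (0.606 + 2.965 + 3.642 + 1.444 + 4.866) / 5
R_bar = 13.523 / 5 = 2.7046
sigma_hat = R_bar / d2 = 2.7046 / 2.326 = 1.1628

1.1628


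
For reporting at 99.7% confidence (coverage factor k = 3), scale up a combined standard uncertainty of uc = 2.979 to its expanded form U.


U = k * uc
U = 3 * 2.979
U = 8.9370

8.9370


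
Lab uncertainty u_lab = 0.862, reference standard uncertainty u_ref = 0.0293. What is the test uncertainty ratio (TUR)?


TUR = u_lab / u_ref
= 0.862 / 0.0293
= 29.4198

29.4198


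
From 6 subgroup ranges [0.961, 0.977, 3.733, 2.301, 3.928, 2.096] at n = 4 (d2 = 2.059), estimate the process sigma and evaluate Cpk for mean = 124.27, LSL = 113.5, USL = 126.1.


R_bar = (0.961 + 0.977 + 3.733 + 2.301 + 3.928 + 2.096) / 6 = 2.3326667
sigma = R_bar / d2 = 2.3326667 / 2.059 = 1.1329124
Cp = (USL - LSL)/(6*sigma) = (126.1 - 113.5)/(6*1.1329124) = 1.8536
Cpu = (126.1 - 124.27)/(3*1.1329124) = 0.5384
Cpl = (124.27 - 113.5)/(3*1.1329124) = 3.1688
Cpk = min(Cpu, Cpl) = 0.5384

0.5384


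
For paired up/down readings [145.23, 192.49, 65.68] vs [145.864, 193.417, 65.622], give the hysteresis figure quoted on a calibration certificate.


|145.23 - 145.864| = 0.6340
|192.49 - 193.417| = 0.9270
|65.68 - 65.622| = 0.0580
hysteresis = max(diffs) = 0.9270

0.9270


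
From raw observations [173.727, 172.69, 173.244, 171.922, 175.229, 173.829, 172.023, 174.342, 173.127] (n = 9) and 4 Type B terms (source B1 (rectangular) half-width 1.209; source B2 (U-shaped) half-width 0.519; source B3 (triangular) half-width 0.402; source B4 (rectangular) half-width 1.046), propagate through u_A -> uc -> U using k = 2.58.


mean = (173.727 + 172.69 + 173.244 + 171.922 + 175.229 + 173.829 + 172.023 + 174.342 + 173.127) / 9 = 173.3481111
s = sqrt(sum((x - mean)^2)/(n-1)) = 1.0713847
u_A = s / sqrt(n) = 1.0713847 / sqrt(9) = 0.35712823
u_B1 = 1.209 / sqrt(3) = 0.69801648
u_B2 = 0.519 / sqrt(2) = 0.36698842
u_B3 = 0.402 / sqrt(6) = 0.16411581
u_B4 = 1.046 / sqrt(3) = 0.60390838
uc = sqrt(0.35712823^2 + 0.69801648^2 + 0.36698842^2 + 0.16411581^2 + 0.60390838^2) = 1.0682169
U = k * uc = 2.58 * 1.0682169
U = 2.7560

2.7560


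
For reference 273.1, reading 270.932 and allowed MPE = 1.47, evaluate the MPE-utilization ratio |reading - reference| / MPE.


e = indication - reference = 270.932 - 273.1 = -2.1680
|e| = 2.1680
ratio = |e| / MPE = 2.1680 / 1.47
ratio = 1.4748

1.4748


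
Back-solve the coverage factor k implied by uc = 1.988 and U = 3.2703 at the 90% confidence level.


k = U / uc
k = 3.2703 / 1.988
k = 1.645

1.645


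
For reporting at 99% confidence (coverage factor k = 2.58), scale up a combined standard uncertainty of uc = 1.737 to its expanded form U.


U = k * uc
U = 2.58 * 1.737
U = 4.4815

4.4815


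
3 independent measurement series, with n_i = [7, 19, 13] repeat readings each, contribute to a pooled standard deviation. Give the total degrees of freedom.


nu = sum_i (n_i - 1)
nu = ((7 - 1) + (19 - 1) + (13 - 1))
nu = 6 + 18 + 12
nu = 36

36


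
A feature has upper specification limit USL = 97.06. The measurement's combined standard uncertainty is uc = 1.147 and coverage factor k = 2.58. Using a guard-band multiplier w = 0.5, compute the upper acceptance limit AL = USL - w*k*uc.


U = k * uc = 2.58 * 1.147 = 2.95926
guard band g = w * U = 0.5 * 2.95926 = 1.47963
AL = USL - g = 97.06 - 1.47963
AL = 95.5804

95.5804


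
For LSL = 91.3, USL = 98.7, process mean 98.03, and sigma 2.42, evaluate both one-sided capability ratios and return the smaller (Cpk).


Cpu = (USL - mean) / (3*sigma) = (98.7 - 98.03) / (3*2.42) = 0.0923
Cpl = (mean - LSL) / (3*sigma) = (98.03 - 91.3) / (3*2.42) = 0.9270
Cpk = min(Cpu, Cpl) = 0.0923

0.0923


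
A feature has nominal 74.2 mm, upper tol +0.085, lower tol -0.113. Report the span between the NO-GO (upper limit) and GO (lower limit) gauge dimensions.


GO = nominal - lower_tol (smallest hole = maximum material condition)
GO = 74.2 - 0.113 = 74.087
NO-GO = nominal + upper_tol (largest hole = least material condition)
NO-GO = 74.2 + 0.085 = 74.285
spread = NO-GO - GO = 74.285 - 74.087 = 0.1980

0.1980


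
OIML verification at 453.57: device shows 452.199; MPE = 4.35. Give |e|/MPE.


e = indication - reference = 452.199 - 453.57 = -1.3710
|e| = 1.3710
ratio = |e| / MPE = 1.3710 / 4.35
ratio = 0.3152

0.3152


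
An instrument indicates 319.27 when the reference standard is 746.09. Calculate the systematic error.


Systematic error = measured - true
= 319.27 - 746.09
= -426.8200

-426.8200


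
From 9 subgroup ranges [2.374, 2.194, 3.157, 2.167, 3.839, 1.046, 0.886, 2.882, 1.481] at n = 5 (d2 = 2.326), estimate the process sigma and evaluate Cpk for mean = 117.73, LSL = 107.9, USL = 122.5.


R_bar = (2.374 + 2.194 + 3.157 + 2.167 + 3.839 + 1.046 + 0.886 + 2.882 + 1.481) / 9 = 2.2251111
sigma = R_bar / d2 = 2.2251111 / 2.326 = 0.95662558
Cp = (USL - LSL)/(6*sigma) = (122.5 - 107.9)/(6*0.95662558) = 2.5437
Cpu = (122.5 - 117.73)/(3*0.95662558) = 1.6621
Cpl = (117.73 - 107.9)/(3*0.95662558) = 3.4252
Cpk = min(Cpu, Cpl) = 1.6621

1.6621


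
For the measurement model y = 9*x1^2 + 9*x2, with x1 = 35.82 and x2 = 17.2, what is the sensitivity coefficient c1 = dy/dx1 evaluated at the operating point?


y = 9*x1^2 + 9*x2
dy/dx1 = 2*9*x1
Evaluate at x1 = 35.82: c1 = 18 * 35.82
c1 = 644.7600

644.7600


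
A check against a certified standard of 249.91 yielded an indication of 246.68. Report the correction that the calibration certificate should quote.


Correction = standard - reading
= 249.91 - 246.68
= 3.2300

3.2300


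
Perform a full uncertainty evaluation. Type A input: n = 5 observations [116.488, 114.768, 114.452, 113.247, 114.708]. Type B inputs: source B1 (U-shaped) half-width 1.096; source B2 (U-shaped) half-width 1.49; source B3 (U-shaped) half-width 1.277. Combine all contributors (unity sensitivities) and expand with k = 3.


mean = (116.488 + 114.768 + 114.452 + 113.247 + 114.708) / 5 = 114.7326
s = sqrt(sum((x - mean)^2)/(n-1)) = 1.1585585
u_A = s / sqrt(n) = 1.1585585 / sqrt(5) = 0.51812311
u_B1 = 1.096 / sqrt(2) = 0.77498903
u_B2 = 1.49 / sqrt(2) = 1.0535891
u_B3 = 1.277 / sqrt(2) = 0.90297536
uc = sqrt(0.51812311^2 + 0.77498903^2 + 1.0535891^2 + 0.90297536^2) = 1.671668
U = k * uc = 3 * 1.671668
U = 5.0150

5.0150
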